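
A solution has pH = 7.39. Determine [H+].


[H+] = 10^(-pH)
[H+] = 10^(-7.39)
[H+] = 4.074e-08 M

4.074e-08 M


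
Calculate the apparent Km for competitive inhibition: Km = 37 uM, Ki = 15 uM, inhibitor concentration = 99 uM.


Km_app = Km * (1 + [I]/Ki)
Km_app = 37 * (1 + 99/15)
Km_app = 281.2 uM

281.2 uM


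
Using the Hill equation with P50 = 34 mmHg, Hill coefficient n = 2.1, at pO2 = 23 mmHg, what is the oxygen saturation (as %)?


Y = pO2^n / (P50^n + pO2^n)
Y = 23^2.1 / (34^2.1 + 23^2.1)
Y = 30.56%

30.56%


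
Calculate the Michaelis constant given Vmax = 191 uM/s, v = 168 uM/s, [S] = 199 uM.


Km = [S] * (Vmax - v) / v
Km = 199 * (191 - 168) / 168
Km = 27.244 uM

27.244 uM


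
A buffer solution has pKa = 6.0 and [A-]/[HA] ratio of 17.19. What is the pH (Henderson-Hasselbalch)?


pH = pKa + log10([A-]/[HA])
pH = 6.0 + log10(17.19)
pH = 7.2353

7.2353


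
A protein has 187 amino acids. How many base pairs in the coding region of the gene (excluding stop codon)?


Each amino acid = 1 codon = 3 bp
bp = 187 * 3 = 561 bp

561 bp


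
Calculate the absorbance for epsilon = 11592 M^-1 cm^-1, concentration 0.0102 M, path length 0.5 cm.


A = epsilon * c * l
A = 11592 * 0.0102 * 0.5
A = 59.1192

59.1192


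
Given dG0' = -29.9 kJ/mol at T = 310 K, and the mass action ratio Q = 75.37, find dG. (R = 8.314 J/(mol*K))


dG = dG0' + RT * ln(Q) / 1000
dG = -29.9 + 8.314 * 310 * ln(75.37) / 1000
dG = -18.7597 kJ/mol

-18.7597 kJ/mol


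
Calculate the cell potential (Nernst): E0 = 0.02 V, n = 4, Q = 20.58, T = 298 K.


E = E0 - (RT/nF) * ln(Q)
E = 0.02 - (8.314 * 298 / (4 * 96485)) * ln(20.58)
E = 5.851e-04 V

5.851e-04 V


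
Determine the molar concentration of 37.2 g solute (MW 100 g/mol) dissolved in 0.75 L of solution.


C = (mass / MW) / volume
C = (37.2 / 100) / 0.75
C = 0.496 M

0.496 M


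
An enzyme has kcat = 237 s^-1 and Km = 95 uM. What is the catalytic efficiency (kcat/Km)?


Catalytic efficiency = kcat / Km
= 237 / 95
= 2.4947 uM^-1*s^-1

2.4947 uM^-1*s^-1


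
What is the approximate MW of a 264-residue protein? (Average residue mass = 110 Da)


MW = n_residues * 110 Da
MW = 264 * 110
MW = 29040 Da

29040 Da


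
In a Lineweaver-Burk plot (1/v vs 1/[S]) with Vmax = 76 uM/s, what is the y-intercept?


y-intercept = 1/Vmax
= 1/76
= 0.0132 s/uM

0.0132 s/uM


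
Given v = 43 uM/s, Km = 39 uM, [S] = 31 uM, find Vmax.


Vmax = v * (Km + [S]) / [S]
Vmax = 43 * (39 + 31) / 31
Vmax = 97.0968 uM/s

97.0968 uM/s


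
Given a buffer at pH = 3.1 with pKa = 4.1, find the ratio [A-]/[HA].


[A-]/[HA] = 10^(pH - pKa)
= 10^(3.1 - 4.1)
= 0.1

0.1


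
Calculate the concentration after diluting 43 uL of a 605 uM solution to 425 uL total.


C2 = C1 * V1 / V2
C2 = 605 * 43 / 425
C2 = 61.2118 uM

61.2118 uM


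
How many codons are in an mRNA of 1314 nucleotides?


codons = nucleotides / 3
codons = 1314 / 3 = 438

438


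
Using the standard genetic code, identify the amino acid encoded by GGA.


Standard genetic code lookup.
Codon GGA -> Gly

Gly


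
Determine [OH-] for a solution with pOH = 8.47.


[OH-] = 10^(-pOH)
[OH-] = 10^(-8.47)
[OH-] = 3.388e-09 M

3.388e-09 M


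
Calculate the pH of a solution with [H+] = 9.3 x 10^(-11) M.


pH = -log10([H+])
pH = -log10(9.3 x 10^(-11))
pH = 10.0315

10.0315


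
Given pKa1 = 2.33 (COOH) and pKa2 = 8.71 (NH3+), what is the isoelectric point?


pI = (pKa1 + pKa2) / 2
pI = (2.33 + 8.71) / 2
pI = 5.52

5.52


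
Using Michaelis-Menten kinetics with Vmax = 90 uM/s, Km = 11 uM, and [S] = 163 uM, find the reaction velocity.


v = Vmax * [S] / (Km + [S])
v = 90 * 163 / (11 + 163)
v = 84.3103 uM/s

84.3103 uM/s


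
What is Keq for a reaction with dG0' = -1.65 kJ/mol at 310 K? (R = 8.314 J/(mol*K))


Keq = exp(-dG0 * 1000 / (R * T))
Keq = exp(-(-1.65) * 1000 / (8.314 * 310))
Keq = 1.8969

1.8969


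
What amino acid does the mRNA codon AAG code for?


Standard genetic code lookup.
Codon AAG -> Lys

Lys


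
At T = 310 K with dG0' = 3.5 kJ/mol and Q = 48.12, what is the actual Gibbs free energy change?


dG = dG0' + RT * ln(Q) / 1000
dG = 3.5 + 8.314 * 310 * ln(48.12) / 1000
dG = 13.4838 kJ/mol

13.4838 kJ/mol


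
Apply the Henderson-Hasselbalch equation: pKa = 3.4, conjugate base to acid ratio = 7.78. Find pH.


pH = pKa + log10([A-]/[HA])
pH = 3.4 + log10(7.78)
pH = 4.291

4.291


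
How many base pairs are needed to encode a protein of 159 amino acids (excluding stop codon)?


Each amino acid = 1 codon = 3 bp
bp = 159 * 3 = 477 bp

477 bp


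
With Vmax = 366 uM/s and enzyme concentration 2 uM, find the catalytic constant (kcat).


kcat = Vmax / [E]t
kcat = 366 / 2
kcat = 183.0 s^-1

183.0 s^-1


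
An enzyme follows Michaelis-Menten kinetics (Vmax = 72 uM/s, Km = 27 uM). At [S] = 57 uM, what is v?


v = Vmax * [S] / (Km + [S])
v = 72 * 57 / (27 + 57)
v = 48.8571 uM/s

48.8571 uM/s


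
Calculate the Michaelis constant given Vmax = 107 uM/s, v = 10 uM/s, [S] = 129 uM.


Km = [S] * (Vmax - v) / v
Km = 129 * (107 - 10) / 10
Km = 1251.3 uM

1251.3 uM


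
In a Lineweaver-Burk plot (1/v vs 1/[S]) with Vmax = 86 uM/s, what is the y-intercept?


y-intercept = 1/Vmax
= 1/86
= 0.0116 s/uM

0.0116 s/uM


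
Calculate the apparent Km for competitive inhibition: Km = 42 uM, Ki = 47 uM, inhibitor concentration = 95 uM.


Km_app = Km * (1 + [I]/Ki)
Km_app = 42 * (1 + 95/47)
Km_app = 126.8936 uM

126.8936 uM


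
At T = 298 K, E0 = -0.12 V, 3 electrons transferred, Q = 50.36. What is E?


E = E0 - (RT/nF) * ln(Q)
E = -0.12 - (8.314 * 298 / (3 * 96485)) * ln(50.36)
E = -0.1535 V

-0.1535 V


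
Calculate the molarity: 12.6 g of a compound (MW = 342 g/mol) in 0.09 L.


C = (mass / MW) / volume
C = (12.6 / 342) / 0.09
C = 0.4094 M

0.4094 M


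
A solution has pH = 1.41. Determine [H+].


[H+] = 10^(-pH)
[H+] = 10^(-1.41)
[H+] = 0.0389 M

0.0389 M


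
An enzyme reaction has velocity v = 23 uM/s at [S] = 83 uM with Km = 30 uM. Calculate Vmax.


Vmax = v * (Km + [S]) / [S]
Vmax = 23 * (30 + 83) / 83
Vmax = 31.3133 uM/s

31.3133 uM/s


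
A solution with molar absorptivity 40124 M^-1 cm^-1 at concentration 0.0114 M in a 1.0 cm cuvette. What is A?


A = epsilon * c * l
A = 40124 * 0.0114 * 1.0
A = 457.4136

457.4136


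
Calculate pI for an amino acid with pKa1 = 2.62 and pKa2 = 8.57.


pI = (pKa1 + pKa2) / 2
pI = (2.62 + 8.57) / 2
pI = 5.595

5.595


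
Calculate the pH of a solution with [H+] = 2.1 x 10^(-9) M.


pH = -log10([H+])
pH = -log10(2.1 x 10^(-9))
pH = 8.6778

8.6778


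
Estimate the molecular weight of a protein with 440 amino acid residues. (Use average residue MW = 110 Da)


MW = n_residues * 110 Da
MW = 440 * 110
MW = 48400 Da

48400 Da


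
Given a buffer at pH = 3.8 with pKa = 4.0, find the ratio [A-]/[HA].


[A-]/[HA] = 10^(pH - pKa)
= 10^(3.8 - 4.0)
= 0.631

0.631


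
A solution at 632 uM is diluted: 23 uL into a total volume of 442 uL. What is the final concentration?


C2 = C1 * V1 / V2
C2 = 632 * 23 / 442
C2 = 32.8869 uM

32.8869 uM


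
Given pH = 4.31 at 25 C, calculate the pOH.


pOH = 14 - pH
pOH = 14 - 4.31
pOH = 9.69

9.69


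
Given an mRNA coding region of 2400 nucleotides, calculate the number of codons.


codons = nucleotides / 3
codons = 2400 / 3 = 800

800


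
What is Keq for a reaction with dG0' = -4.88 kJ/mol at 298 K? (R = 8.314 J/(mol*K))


Keq = exp(-dG0 * 1000 / (R * T))
Keq = exp(-(-4.88) * 1000 / (8.314 * 298))
Keq = 7.1683

7.1683


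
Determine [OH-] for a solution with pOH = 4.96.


[OH-] = 10^(-pOH)
[OH-] = 10^(-4.96)
[OH-] = 1.096e-05 M

1.096e-05 M


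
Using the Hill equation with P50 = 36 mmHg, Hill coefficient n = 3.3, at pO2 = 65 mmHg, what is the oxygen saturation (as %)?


Y = pO2^n / (P50^n + pO2^n)
Y = 65^3.3 / (36^3.3 + 65^3.3)
Y = 87.54%

87.54%


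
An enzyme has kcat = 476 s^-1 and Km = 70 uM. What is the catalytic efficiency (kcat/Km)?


Catalytic efficiency = kcat / Km
= 476 / 70
= 6.8 uM^-1*s^-1

6.8 uM^-1*s^-1


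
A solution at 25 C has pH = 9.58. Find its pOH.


pOH = 14 - pH
pOH = 14 - 9.58
pOH = 4.42

4.42


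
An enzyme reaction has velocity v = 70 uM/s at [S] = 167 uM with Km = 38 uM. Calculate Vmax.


Vmax = v * (Km + [S]) / [S]
Vmax = 70 * (38 + 167) / 167
Vmax = 85.9281 uM/s

85.9281 uM/s


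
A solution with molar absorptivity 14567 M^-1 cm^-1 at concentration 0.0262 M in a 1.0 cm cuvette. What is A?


A = epsilon * c * l
A = 14567 * 0.0262 * 1.0
A = 381.6554

381.6554


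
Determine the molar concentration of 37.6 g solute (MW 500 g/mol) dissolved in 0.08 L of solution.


C = (mass / MW) / volume
C = (37.6 / 500) / 0.08
C = 0.94 M

0.94 M


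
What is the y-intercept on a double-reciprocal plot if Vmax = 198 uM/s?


y-intercept = 1/Vmax
= 1/198
= 0.0051 s/uM

0.0051 s/uM


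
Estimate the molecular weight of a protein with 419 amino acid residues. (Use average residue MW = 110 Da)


MW = n_residues * 110 Da
MW = 419 * 110
MW = 46090 Da

46090 Da


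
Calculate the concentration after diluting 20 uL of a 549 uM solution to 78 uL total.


C2 = C1 * V1 / V2
C2 = 549 * 20 / 78
C2 = 140.7692 uM

140.7692 uM


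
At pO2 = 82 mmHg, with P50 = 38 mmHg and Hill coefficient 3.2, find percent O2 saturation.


Y = pO2^n / (P50^n + pO2^n)
Y = 82^3.2 / (38^3.2 + 82^3.2)
Y = 92.14%

92.14%


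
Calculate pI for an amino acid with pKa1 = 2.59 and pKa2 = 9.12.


pI = (pKa1 + pKa2) / 2
pI = (2.59 + 9.12) / 2
pI = 5.855

5.855


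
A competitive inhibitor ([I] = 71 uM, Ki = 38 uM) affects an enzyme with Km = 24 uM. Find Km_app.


Km_app = Km * (1 + [I]/Ki)
Km_app = 24 * (1 + 71/38)
Km_app = 68.8421 uM

68.8421 uM


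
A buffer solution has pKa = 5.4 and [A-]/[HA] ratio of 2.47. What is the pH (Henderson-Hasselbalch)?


pH = pKa + log10([A-]/[HA])
pH = 5.4 + log10(2.47)
pH = 5.7927

5.7927


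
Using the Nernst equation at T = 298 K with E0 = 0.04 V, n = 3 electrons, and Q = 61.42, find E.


E = E0 - (RT/nF) * ln(Q)
E = 0.04 - (8.314 * 298 / (3 * 96485)) * ln(61.42)
E = 0.0048 V

0.0048 V


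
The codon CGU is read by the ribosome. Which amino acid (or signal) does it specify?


Standard genetic code lookup.
Codon CGU -> Arg

Arg


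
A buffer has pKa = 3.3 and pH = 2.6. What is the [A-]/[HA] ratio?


[A-]/[HA] = 10^(pH - pKa)
= 10^(2.6 - 3.3)
= 0.1995

0.1995


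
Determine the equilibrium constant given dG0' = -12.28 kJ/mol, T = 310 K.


Keq = exp(-dG0 * 1000 / (R * T))
Keq = exp(-(-12.28) * 1000 / (8.314 * 310))
Keq = 117.2845

117.2845


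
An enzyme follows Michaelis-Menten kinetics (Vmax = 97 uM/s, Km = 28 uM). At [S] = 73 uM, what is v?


v = Vmax * [S] / (Km + [S])
v = 97 * 73 / (28 + 73)
v = 70.1089 uM/s

70.1089 uM/s


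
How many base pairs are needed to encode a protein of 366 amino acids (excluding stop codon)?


Each amino acid = 1 codon = 3 bp
bp = 366 * 3 = 1098 bp

1098 bp


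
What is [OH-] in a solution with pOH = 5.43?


[OH-] = 10^(-pOH)
[OH-] = 10^(-5.43)
[OH-] = 3.715e-06 M

3.715e-06 M


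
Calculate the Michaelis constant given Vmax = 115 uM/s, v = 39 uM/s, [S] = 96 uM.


Km = [S] * (Vmax - v) / v
Km = 96 * (115 - 39) / 39
Km = 187.0769 uM

187.0769 uM


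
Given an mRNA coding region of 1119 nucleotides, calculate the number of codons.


codons = nucleotides / 3
codons = 1119 / 3 = 373

373


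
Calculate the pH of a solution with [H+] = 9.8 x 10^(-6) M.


pH = -log10([H+])
pH = -log10(9.8 x 10^(-6))
pH = 5.0088

5.0088


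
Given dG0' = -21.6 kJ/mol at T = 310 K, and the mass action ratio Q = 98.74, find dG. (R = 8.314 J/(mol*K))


dG = dG0' + RT * ln(Q) / 1000
dG = -21.6 + 8.314 * 310 * ln(98.74) / 1000
dG = -9.7636 kJ/mol

-9.7636 kJ/mol


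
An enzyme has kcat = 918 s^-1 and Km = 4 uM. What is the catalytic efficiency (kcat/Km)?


Catalytic efficiency = kcat / Km
= 918 / 4
= 229.5 uM^-1*s^-1

229.5 uM^-1*s^-1


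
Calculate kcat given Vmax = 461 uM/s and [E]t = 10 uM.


kcat = Vmax / [E]t
kcat = 461 / 10
kcat = 46.1 s^-1

46.1 s^-1


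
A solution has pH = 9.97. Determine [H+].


[H+] = 10^(-pH)
[H+] = 10^(-9.97)
[H+] = 1.072e-10 M

1.072e-10 M


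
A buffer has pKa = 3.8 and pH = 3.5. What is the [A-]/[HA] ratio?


[A-]/[HA] = 10^(pH - pKa)
= 10^(3.5 - 3.8)
= 0.5012

0.5012


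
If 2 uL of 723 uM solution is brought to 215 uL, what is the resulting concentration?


C2 = C1 * V1 / V2
C2 = 723 * 2 / 215
C2 = 6.7256 uM

6.7256 uM


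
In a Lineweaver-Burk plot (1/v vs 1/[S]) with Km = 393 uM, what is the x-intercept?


x-intercept = -1/Km
= -1/393
= -0.0025 1/uM

-0.0025 1/uM


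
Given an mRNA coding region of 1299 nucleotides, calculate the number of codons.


codons = nucleotides / 3
codons = 1299 / 3 = 433

433


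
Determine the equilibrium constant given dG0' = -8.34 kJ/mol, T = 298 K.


Keq = exp(-dG0 * 1000 / (R * T))
Keq = exp(-(-8.34) * 1000 / (8.314 * 298))
Keq = 28.9682

28.9682


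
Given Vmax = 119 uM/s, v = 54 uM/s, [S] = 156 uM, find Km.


Km = [S] * (Vmax - v) / v
Km = 156 * (119 - 54) / 54
Km = 187.7778 uM

187.7778 uM


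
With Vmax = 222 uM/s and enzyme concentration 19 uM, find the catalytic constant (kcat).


kcat = Vmax / [E]t
kcat = 222 / 19
kcat = 11.6842 s^-1

11.6842 s^-1


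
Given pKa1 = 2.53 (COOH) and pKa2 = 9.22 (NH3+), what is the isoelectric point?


pI = (pKa1 + pKa2) / 2
pI = (2.53 + 9.22) / 2
pI = 5.875

5.875


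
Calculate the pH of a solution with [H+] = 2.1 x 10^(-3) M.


pH = -log10([H+])
pH = -log10(2.1 x 10^(-3))
pH = 2.6778

2.6778


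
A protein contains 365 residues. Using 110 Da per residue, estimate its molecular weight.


MW = n_residues * 110 Da
MW = 365 * 110
MW = 40150 Da

40150 Da


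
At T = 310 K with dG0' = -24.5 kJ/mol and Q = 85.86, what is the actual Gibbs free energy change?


dG = dG0' + RT * ln(Q) / 1000
dG = -24.5 + 8.314 * 310 * ln(85.86) / 1000
dG = -13.0238 kJ/mol

-13.0238 kJ/mol


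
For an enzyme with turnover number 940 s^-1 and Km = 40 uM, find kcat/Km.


Catalytic efficiency = kcat / Km
= 940 / 40
= 23.5 uM^-1*s^-1

23.5 uM^-1*s^-1


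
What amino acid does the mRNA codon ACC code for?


Standard genetic code lookup.
Codon ACC -> Thr

Thr


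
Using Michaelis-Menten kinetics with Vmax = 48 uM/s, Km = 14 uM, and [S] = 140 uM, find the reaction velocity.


v = Vmax * [S] / (Km + [S])
v = 48 * 140 / (14 + 140)
v = 43.6364 uM/s

43.6364 uM/s


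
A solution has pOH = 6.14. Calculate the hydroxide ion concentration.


[OH-] = 10^(-pOH)
[OH-] = 10^(-6.14)
[OH-] = 7.244e-07 M

7.244e-07 M


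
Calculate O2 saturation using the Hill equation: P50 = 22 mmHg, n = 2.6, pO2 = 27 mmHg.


Y = pO2^n / (P50^n + pO2^n)
Y = 27^2.6 / (22^2.6 + 27^2.6)
Y = 63.01%

63.01%


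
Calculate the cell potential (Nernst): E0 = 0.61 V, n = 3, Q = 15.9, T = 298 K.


E = E0 - (RT/nF) * ln(Q)
E = 0.61 - (8.314 * 298 / (3 * 96485)) * ln(15.9)
E = 0.5863 V

0.5863 V


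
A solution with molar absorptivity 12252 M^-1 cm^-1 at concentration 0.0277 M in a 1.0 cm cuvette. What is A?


A = epsilon * c * l
A = 12252 * 0.0277 * 1.0
A = 339.3804

339.3804


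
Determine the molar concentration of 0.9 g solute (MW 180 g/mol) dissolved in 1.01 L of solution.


C = (mass / MW) / volume
C = (0.9 / 180) / 1.01
C = 0.005 M

0.005 M


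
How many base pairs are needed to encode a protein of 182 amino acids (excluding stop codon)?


Each amino acid = 1 codon = 3 bp
bp = 182 * 3 = 546 bp

546 bp


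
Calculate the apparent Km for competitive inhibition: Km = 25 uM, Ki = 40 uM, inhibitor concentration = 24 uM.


Km_app = Km * (1 + [I]/Ki)
Km_app = 25 * (1 + 24/40)
Km_app = 40.0 uM

40.0 uM


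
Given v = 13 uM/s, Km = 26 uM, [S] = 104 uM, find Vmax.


Vmax = v * (Km + [S]) / [S]
Vmax = 13 * (26 + 104) / 104
Vmax = 16.25 uM/s

16.25 uM/s


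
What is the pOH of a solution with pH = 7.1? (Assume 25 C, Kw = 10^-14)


pOH = 14 - pH
pOH = 14 - 7.1
pOH = 6.9

6.9


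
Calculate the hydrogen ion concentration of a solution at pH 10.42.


[H+] = 10^(-pH)
[H+] = 10^(-10.42)
[H+] = 3.802e-11 M

3.802e-11 M


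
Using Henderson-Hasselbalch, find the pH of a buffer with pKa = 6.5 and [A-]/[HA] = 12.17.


pH = pKa + log10([A-]/[HA])
pH = 6.5 + log10(12.17)
pH = 7.5853

7.5853


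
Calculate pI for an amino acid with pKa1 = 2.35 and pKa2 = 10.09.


pI = (pKa1 + pKa2) / 2
pI = (2.35 + 10.09) / 2
pI = 6.22

6.22


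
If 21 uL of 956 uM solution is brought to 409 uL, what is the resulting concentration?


C2 = C1 * V1 / V2
C2 = 956 * 21 / 409
C2 = 49.0856 uM

49.0856 uM


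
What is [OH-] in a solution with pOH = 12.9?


[OH-] = 10^(-pOH)
[OH-] = 10^(-12.9)
[OH-] = 1.259e-13 M

1.259e-13 M


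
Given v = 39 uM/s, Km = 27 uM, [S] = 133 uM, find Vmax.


Vmax = v * (Km + [S]) / [S]
Vmax = 39 * (27 + 133) / 133
Vmax = 46.9173 uM/s

46.9173 uM/s


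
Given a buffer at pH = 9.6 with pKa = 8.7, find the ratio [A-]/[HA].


[A-]/[HA] = 10^(pH - pKa)
= 10^(9.6 - 8.7)
= 7.9433

7.9433


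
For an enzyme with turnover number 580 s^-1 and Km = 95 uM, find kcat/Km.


Catalytic efficiency = kcat / Km
= 580 / 95
= 6.1053 uM^-1*s^-1

6.1053 uM^-1*s^-1


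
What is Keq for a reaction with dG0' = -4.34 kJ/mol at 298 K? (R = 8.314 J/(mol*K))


Keq = exp(-dG0 * 1000 / (R * T))
Keq = exp(-(-4.34) * 1000 / (8.314 * 298))
Keq = 5.7645

5.7645


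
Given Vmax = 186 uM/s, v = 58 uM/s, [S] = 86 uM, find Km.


Km = [S] * (Vmax - v) / v
Km = 86 * (186 - 58) / 58
Km = 189.7931 uM

189.7931 uM


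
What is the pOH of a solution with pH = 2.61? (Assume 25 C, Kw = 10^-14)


pOH = 14 - pH
pOH = 14 - 2.61
pOH = 11.39

11.39


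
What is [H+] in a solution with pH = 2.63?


[H+] = 10^(-pH)
[H+] = 10^(-2.63)
[H+] = 0.0023 M

0.0023 M


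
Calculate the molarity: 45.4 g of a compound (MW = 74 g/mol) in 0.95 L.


C = (mass / MW) / volume
C = (45.4 / 74) / 0.95
C = 0.6458 M

0.6458 M


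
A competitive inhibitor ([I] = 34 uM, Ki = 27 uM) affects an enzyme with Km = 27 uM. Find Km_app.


Km_app = Km * (1 + [I]/Ki)
Km_app = 27 * (1 + 34/27)
Km_app = 61.0 uM

61.0 uM


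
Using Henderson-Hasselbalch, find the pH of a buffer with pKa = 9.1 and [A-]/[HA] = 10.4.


pH = pKa + log10([A-]/[HA])
pH = 9.1 + log10(10.4)
pH = 10.117

10.117


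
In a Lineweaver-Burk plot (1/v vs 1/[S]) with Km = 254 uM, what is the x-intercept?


x-intercept = -1/Km
= -1/254
= -0.0039 1/uM

-0.0039 1/uM


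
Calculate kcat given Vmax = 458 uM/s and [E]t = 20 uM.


kcat = Vmax / [E]t
kcat = 458 / 20
kcat = 22.9 s^-1

22.9 s^-1


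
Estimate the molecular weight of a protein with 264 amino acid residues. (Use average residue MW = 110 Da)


MW = n_residues * 110 Da
MW = 264 * 110
MW = 29040 Da

29040 Da


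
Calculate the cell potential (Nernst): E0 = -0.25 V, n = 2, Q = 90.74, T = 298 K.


E = E0 - (RT/nF) * ln(Q)
E = -0.25 - (8.314 * 298 / (2 * 96485)) * ln(90.74)
E = -0.3079 V

-0.3079 V


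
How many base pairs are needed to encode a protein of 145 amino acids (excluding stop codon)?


Each amino acid = 1 codon = 3 bp
bp = 145 * 3 = 435 bp

435 bp


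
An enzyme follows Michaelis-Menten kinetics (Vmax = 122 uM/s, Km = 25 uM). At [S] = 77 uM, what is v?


v = Vmax * [S] / (Km + [S])
v = 122 * 77 / (25 + 77)
v = 92.098 uM/s

92.098 uM/s


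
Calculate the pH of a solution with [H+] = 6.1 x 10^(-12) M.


pH = -log10([H+])
pH = -log10(6.1 x 10^(-12))
pH = 11.2147

11.2147


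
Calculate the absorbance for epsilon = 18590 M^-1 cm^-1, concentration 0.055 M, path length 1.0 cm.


A = epsilon * c * l
A = 18590 * 0.055 * 1.0
A = 1022.45

1022.45


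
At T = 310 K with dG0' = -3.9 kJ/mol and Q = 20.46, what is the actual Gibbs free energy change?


dG = dG0' + RT * ln(Q) / 1000
dG = -3.9 + 8.314 * 310 * ln(20.46) / 1000
dG = 3.8796 kJ/mol

3.8796 kJ/mol


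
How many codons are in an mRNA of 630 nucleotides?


codons = nucleotides / 3
codons = 630 / 3 = 210

210


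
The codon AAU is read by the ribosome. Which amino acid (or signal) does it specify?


Standard genetic code lookup.
Codon AAU -> Asn

Asn


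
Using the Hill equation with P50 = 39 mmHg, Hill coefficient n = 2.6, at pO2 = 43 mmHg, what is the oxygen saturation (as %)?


Y = pO2^n / (P50^n + pO2^n)
Y = 43^2.6 / (39^2.6 + 43^2.6)
Y = 56.31%

56.31%


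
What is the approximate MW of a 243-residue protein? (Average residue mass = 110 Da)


MW = n_residues * 110 Da
MW = 243 * 110
MW = 26730 Da

26730 Da


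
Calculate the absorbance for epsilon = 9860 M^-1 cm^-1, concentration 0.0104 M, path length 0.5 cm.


A = epsilon * c * l
A = 9860 * 0.0104 * 0.5
A = 51.272

51.272


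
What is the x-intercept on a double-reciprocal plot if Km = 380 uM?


x-intercept = -1/Km
= -1/380
= -0.0026 1/uM

-0.0026 1/uM


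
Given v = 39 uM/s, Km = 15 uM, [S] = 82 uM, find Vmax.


Vmax = v * (Km + [S]) / [S]
Vmax = 39 * (15 + 82) / 82
Vmax = 46.1341 uM/s

46.1341 uM/s


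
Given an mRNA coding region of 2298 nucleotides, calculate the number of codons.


codons = nucleotides / 3
codons = 2298 / 3 = 766

766


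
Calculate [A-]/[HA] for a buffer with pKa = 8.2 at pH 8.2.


[A-]/[HA] = 10^(pH - pKa)
= 10^(8.2 - 8.2)
= 1.0

1.0


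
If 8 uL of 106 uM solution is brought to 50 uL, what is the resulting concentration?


C2 = C1 * V1 / V2
C2 = 106 * 8 / 50
C2 = 16.96 uM

16.96 uM


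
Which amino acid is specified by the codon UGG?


Standard genetic code lookup.
Codon UGG -> Trp

Trp


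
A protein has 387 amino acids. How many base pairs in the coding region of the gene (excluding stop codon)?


Each amino acid = 1 codon = 3 bp
bp = 387 * 3 = 1161 bp

1161 bp


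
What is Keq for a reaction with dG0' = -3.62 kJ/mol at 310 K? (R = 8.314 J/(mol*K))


Keq = exp(-dG0 * 1000 / (R * T))
Keq = exp(-(-3.62) * 1000 / (8.314 * 310))
Keq = 4.0737

4.0737


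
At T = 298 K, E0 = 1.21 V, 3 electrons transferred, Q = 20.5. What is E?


E = E0 - (RT/nF) * ln(Q)
E = 1.21 - (8.314 * 298 / (3 * 96485)) * ln(20.5)
E = 1.1841 V

1.1841 V


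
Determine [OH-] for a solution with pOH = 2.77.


[OH-] = 10^(-pOH)
[OH-] = 10^(-2.77)
[OH-] = 0.0017 M

0.0017 M


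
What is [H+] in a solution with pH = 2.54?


[H+] = 10^(-pH)
[H+] = 10^(-2.54)
[H+] = 0.0029 M

0.0029 M


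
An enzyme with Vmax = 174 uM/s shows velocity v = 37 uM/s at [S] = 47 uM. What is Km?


Km = [S] * (Vmax - v) / v
Km = 47 * (174 - 37) / 37
Km = 174.027 uM

174.027 uM


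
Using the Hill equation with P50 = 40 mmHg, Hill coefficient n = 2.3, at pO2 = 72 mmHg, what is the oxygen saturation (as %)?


Y = pO2^n / (P50^n + pO2^n)
Y = 72^2.3 / (40^2.3 + 72^2.3)
Y = 79.44%

79.44%


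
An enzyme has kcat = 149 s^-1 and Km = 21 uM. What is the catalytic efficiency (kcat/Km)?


Catalytic efficiency = kcat / Km
= 149 / 21
= 7.0952 uM^-1*s^-1

7.0952 uM^-1*s^-1


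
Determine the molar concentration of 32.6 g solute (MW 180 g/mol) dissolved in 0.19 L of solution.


C = (mass / MW) / volume
C = (32.6 / 180) / 0.19
C = 0.9532 M

0.9532 M


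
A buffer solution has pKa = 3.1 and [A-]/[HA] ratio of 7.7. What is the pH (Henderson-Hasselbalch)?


pH = pKa + log10([A-]/[HA])
pH = 3.1 + log10(7.7)
pH = 3.9865

3.9865


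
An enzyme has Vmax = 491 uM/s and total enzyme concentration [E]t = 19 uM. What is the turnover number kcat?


kcat = Vmax / [E]t
kcat = 491 / 19
kcat = 25.8421 s^-1

25.8421 s^-1


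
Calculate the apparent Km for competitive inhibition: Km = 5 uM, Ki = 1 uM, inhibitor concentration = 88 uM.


Km_app = Km * (1 + [I]/Ki)
Km_app = 5 * (1 + 88/1)
Km_app = 445.0 uM

445.0 uM


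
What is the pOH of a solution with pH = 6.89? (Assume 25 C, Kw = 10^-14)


pOH = 14 - pH
pOH = 14 - 6.89
pOH = 7.11

7.11


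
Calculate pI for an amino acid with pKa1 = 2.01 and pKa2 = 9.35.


pI = (pKa1 + pKa2) / 2
pI = (2.01 + 9.35) / 2
pI = 5.68

5.68


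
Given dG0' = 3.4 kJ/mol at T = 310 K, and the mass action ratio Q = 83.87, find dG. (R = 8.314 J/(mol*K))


dG = dG0' + RT * ln(Q) / 1000
dG = 3.4 + 8.314 * 310 * ln(83.87) / 1000
dG = 14.8157 kJ/mol

14.8157 kJ/mol


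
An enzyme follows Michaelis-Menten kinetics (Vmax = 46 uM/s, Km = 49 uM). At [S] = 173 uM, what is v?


v = Vmax * [S] / (Km + [S])
v = 46 * 173 / (49 + 173)
v = 35.8468 uM/s

35.8468 uM/s


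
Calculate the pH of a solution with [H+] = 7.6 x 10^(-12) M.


pH = -log10([H+])
pH = -log10(7.6 x 10^(-12))
pH = 11.1192

11.1192


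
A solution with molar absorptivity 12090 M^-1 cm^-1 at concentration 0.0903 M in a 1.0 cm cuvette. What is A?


A = epsilon * c * l
A = 12090 * 0.0903 * 1.0
A = 1091.727

1091.727


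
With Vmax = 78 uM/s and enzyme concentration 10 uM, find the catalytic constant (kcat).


kcat = Vmax / [E]t
kcat = 78 / 10
kcat = 7.8 s^-1

7.8 s^-1


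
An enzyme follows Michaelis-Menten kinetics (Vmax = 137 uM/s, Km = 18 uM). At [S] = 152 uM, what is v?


v = Vmax * [S] / (Km + [S])
v = 137 * 152 / (18 + 152)
v = 122.4941 uM/s

122.4941 uM/s


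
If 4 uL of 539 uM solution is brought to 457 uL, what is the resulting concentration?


C2 = C1 * V1 / V2
C2 = 539 * 4 / 457
C2 = 4.7177 uM

4.7177 uM


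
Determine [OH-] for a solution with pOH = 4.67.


[OH-] = 10^(-pOH)
[OH-] = 10^(-4.67)
[OH-] = 2.138e-05 M

2.138e-05 M


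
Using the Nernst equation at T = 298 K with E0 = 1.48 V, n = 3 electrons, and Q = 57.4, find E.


E = E0 - (RT/nF) * ln(Q)
E = 1.48 - (8.314 * 298 / (3 * 96485)) * ln(57.4)
E = 1.4453 V

1.4453 V


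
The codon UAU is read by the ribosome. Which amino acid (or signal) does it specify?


Standard genetic code lookup.
Codon UAU -> Tyr

Tyr


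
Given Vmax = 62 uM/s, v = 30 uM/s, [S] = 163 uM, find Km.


Km = [S] * (Vmax - v) / v
Km = 163 * (62 - 30) / 30
Km = 173.8667 uM

173.8667 uM


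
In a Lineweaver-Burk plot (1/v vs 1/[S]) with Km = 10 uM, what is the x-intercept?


x-intercept = -1/Km
= -1/10
= -0.1 1/uM

-0.1 1/uM


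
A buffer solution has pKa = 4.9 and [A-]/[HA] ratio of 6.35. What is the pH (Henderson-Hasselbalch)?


pH = pKa + log10([A-]/[HA])
pH = 4.9 + log10(6.35)
pH = 5.7028

5.7028


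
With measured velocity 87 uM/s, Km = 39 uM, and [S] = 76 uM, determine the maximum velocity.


Vmax = v * (Km + [S]) / [S]
Vmax = 87 * (39 + 76) / 76
Vmax = 131.6447 uM/s

131.6447 uM/s


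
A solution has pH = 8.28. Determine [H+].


[H+] = 10^(-pH)
[H+] = 10^(-8.28)
[H+] = 5.248e-09 M

5.248e-09 M


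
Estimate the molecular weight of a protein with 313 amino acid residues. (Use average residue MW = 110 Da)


MW = n_residues * 110 Da
MW = 313 * 110
MW = 34430 Da

34430 Da


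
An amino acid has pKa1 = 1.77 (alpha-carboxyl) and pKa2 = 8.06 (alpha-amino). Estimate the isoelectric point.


pI = (pKa1 + pKa2) / 2
pI = (1.77 + 8.06) / 2
pI = 4.915

4.915


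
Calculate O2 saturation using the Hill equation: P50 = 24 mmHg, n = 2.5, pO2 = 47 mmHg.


Y = pO2^n / (P50^n + pO2^n)
Y = 47^2.5 / (24^2.5 + 47^2.5)
Y = 84.29%

84.29%


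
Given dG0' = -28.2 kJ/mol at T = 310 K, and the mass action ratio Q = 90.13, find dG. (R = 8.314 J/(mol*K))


dG = dG0' + RT * ln(Q) / 1000
dG = -28.2 + 8.314 * 310 * ln(90.13) / 1000
dG = -16.5987 kJ/mol

-16.5987 kJ/mol


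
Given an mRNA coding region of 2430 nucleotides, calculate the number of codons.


codons = nucleotides / 3
codons = 2430 / 3 = 810

810


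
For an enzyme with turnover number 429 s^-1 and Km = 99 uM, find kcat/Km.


Catalytic efficiency = kcat / Km
= 429 / 99
= 4.3333 uM^-1*s^-1

4.3333 uM^-1*s^-1


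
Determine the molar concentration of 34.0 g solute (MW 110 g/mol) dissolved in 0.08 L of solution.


C = (mass / MW) / volume
C = (34.0 / 110) / 0.08
C = 3.8636 M

3.8636 M


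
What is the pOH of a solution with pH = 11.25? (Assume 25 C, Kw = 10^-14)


pOH = 14 - pH
pOH = 14 - 11.25
pOH = 2.75

2.75


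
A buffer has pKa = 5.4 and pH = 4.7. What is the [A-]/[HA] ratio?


[A-]/[HA] = 10^(pH - pKa)
= 10^(4.7 - 5.4)
= 0.1995

0.1995


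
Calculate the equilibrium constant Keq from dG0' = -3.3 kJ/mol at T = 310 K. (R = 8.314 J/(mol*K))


Keq = exp(-dG0 * 1000 / (R * T))
Keq = exp(-(-3.3) * 1000 / (8.314 * 310))
Keq = 3.598

3.598


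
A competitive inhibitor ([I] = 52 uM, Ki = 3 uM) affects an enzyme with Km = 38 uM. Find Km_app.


Km_app = Km * (1 + [I]/Ki)
Km_app = 38 * (1 + 52/3)
Km_app = 696.6667 uM

696.6667 uM


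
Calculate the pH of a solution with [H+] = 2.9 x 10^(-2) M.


pH = -log10([H+])
pH = -log10(2.9 x 10^(-2))
pH = 1.5376

1.5376


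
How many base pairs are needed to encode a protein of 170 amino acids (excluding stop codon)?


Each amino acid = 1 codon = 3 bp
bp = 170 * 3 = 510 bp

510 bp


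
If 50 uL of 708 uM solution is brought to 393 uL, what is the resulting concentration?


C2 = C1 * V1 / V2
C2 = 708 * 50 / 393
C2 = 90.0763 uM

90.0763 uM


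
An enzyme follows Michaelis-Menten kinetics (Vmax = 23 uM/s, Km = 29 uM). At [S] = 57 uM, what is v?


v = Vmax * [S] / (Km + [S])
v = 23 * 57 / (29 + 57)
v = 15.2442 uM/s

15.2442 uM/s


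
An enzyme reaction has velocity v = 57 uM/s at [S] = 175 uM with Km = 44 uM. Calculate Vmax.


Vmax = v * (Km + [S]) / [S]
Vmax = 57 * (44 + 175) / 175
Vmax = 71.3314 uM/s

71.3314 uM/s


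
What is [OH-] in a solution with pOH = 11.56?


[OH-] = 10^(-pOH)
[OH-] = 10^(-11.56)
[OH-] = 2.754e-12 M

2.754e-12 M


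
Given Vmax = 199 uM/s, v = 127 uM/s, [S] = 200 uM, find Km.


Km = [S] * (Vmax - v) / v
Km = 200 * (199 - 127) / 127
Km = 113.3858 uM

113.3858 uM


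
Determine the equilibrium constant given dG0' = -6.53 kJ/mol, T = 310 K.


Keq = exp(-dG0 * 1000 / (R * T))
Keq = exp(-(-6.53) * 1000 / (8.314 * 310))
Keq = 12.599

12.599


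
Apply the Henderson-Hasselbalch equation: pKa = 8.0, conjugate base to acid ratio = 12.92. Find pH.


pH = pKa + log10([A-]/[HA])
pH = 8.0 + log10(12.92)
pH = 9.1113

9.1113


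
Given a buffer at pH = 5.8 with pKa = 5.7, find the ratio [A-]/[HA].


[A-]/[HA] = 10^(pH - pKa)
= 10^(5.8 - 5.7)
= 1.2589

1.2589


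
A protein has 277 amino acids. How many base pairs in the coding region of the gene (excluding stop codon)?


Each amino acid = 1 codon = 3 bp
bp = 277 * 3 = 831 bp

831 bp


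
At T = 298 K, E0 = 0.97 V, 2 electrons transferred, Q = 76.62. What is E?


E = E0 - (RT/nF) * ln(Q)
E = 0.97 - (8.314 * 298 / (2 * 96485)) * ln(76.62)
E = 0.9143 V

0.9143 V


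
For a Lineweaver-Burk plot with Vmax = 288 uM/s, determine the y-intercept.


y-intercept = 1/Vmax
= 1/288
= 0.0035 s/uM

0.0035 s/uM


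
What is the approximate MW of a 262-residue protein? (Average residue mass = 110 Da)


MW = n_residues * 110 Da
MW = 262 * 110
MW = 28820 Da

28820 Da


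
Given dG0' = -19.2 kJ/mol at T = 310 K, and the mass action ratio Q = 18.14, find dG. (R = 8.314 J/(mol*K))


dG = dG0' + RT * ln(Q) / 1000
dG = -19.2 + 8.314 * 310 * ln(18.14) / 1000
dG = -11.7306 kJ/mol

-11.7306 kJ/mol


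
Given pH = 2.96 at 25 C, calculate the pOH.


pOH = 14 - pH
pOH = 14 - 2.96
pOH = 11.04

11.04


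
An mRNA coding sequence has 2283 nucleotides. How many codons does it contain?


codons = nucleotides / 3
codons = 2283 / 3 = 761

761


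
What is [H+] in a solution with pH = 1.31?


[H+] = 10^(-pH)
[H+] = 10^(-1.31)
[H+] = 0.049 M

0.049 M


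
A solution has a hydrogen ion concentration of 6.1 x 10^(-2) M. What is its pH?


pH = -log10([H+])
pH = -log10(6.1 x 10^(-2))
pH = 1.2147

1.2147


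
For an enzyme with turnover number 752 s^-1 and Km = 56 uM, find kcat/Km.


Catalytic efficiency = kcat / Km
= 752 / 56
= 13.4286 uM^-1*s^-1

13.4286 uM^-1*s^-1


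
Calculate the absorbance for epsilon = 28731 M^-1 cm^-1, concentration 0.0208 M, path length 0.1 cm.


A = epsilon * c * l
A = 28731 * 0.0208 * 0.1
A = 59.7605

59.7605


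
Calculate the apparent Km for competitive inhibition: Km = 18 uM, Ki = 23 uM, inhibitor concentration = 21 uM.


Km_app = Km * (1 + [I]/Ki)
Km_app = 18 * (1 + 21/23)
Km_app = 34.4348 uM

34.4348 uM


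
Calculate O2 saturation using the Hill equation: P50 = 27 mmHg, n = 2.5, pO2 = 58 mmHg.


Y = pO2^n / (P50^n + pO2^n)
Y = 58^2.5 / (27^2.5 + 58^2.5)
Y = 87.12%

87.12%


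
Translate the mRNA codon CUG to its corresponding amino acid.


Standard genetic code lookup.
Codon CUG -> Leu

Leu


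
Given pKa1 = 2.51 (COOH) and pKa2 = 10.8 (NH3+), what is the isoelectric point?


pI = (pKa1 + pKa2) / 2
pI = (2.51 + 10.8) / 2
pI = 6.655

6.655


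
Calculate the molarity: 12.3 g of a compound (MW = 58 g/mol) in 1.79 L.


C = (mass / MW) / volume
C = (12.3 / 58) / 1.79
C = 0.1185 M

0.1185 M


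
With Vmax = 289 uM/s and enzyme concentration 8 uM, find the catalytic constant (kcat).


kcat = Vmax / [E]t
kcat = 289 / 8
kcat = 36.125 s^-1

36.125 s^-1


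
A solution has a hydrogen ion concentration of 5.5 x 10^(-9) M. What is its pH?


pH = -log10([H+])
pH = -log10(5.5 x 10^(-9))
pH = 8.2596

8.2596


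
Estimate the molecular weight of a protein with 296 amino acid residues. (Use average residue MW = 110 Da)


MW = n_residues * 110 Da
MW = 296 * 110
MW = 32560 Da

32560 Da


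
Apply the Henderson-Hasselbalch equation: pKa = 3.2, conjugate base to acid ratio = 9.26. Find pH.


pH = pKa + log10([A-]/[HA])
pH = 3.2 + log10(9.26)
pH = 4.1666

4.1666


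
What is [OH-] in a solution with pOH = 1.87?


[OH-] = 10^(-pOH)
[OH-] = 10^(-1.87)
[OH-] = 0.0135 M

0.0135 M


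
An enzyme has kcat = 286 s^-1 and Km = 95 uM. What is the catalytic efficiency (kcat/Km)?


Catalytic efficiency = kcat / Km
= 286 / 95
= 3.0105 uM^-1*s^-1

3.0105 uM^-1*s^-1


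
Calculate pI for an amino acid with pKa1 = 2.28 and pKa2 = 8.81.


pI = (pKa1 + pKa2) / 2
pI = (2.28 + 8.81) / 2
pI = 5.545

5.545


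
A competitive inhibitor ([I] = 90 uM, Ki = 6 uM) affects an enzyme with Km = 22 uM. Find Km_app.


Km_app = Km * (1 + [I]/Ki)
Km_app = 22 * (1 + 90/6)
Km_app = 352.0 uM

352.0 uM


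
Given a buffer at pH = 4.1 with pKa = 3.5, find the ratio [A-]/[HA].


[A-]/[HA] = 10^(pH - pKa)
= 10^(4.1 - 3.5)
= 3.9811

3.9811


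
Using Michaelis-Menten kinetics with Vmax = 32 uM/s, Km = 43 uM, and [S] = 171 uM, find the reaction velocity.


v = Vmax * [S] / (Km + [S])
v = 32 * 171 / (43 + 171)
v = 25.5701 uM/s

25.5701 uM/s


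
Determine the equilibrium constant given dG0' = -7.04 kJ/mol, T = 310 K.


Keq = exp(-dG0 * 1000 / (R * T))
Keq = exp(-(-7.04) * 1000 / (8.314 * 310))
Keq = 15.3559

15.3559


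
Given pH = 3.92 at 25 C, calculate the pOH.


pOH = 14 - pH
pOH = 14 - 3.92
pOH = 10.08

10.08


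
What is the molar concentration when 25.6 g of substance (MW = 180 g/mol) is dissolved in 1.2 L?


C = (mass / MW) / volume
C = (25.6 / 180) / 1.2
C = 0.1185 M

0.1185 M


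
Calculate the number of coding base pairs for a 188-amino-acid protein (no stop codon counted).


Each amino acid = 1 codon = 3 bp
bp = 188 * 3 = 564 bp

564 bp


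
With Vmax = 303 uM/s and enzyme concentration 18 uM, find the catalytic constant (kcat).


kcat = Vmax / [E]t
kcat = 303 / 18
kcat = 16.8333 s^-1

16.8333 s^-1


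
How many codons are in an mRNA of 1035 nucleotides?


codons = nucleotides / 3
codons = 1035 / 3 = 345

345


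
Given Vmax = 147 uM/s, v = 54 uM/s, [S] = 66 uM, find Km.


Km = [S] * (Vmax - v) / v
Km = 66 * (147 - 54) / 54
Km = 113.6667 uM

113.6667 uM


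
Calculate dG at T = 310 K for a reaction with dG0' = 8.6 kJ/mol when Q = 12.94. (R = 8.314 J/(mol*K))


dG = dG0' + RT * ln(Q) / 1000
dG = 8.6 + 8.314 * 310 * ln(12.94) / 1000
dG = 15.1988 kJ/mol

15.1988 kJ/mol


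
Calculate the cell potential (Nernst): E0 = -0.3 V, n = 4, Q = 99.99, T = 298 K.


E = E0 - (RT/nF) * ln(Q)
E = -0.3 - (8.314 * 298 / (4 * 96485)) * ln(99.99)
E = -0.3296 V

-0.3296 V


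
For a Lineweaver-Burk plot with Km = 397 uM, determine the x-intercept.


x-intercept = -1/Km
= -1/397
= -0.0025 1/uM

-0.0025 1/uM


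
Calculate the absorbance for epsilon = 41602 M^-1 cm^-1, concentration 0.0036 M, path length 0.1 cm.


A = epsilon * c * l
A = 41602 * 0.0036 * 0.1
A = 14.9767

14.9767


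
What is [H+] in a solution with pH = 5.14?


[H+] = 10^(-pH)
[H+] = 10^(-5.14)
[H+] = 7.244e-06 M

7.244e-06 M


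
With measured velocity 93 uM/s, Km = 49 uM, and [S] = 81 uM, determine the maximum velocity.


Vmax = v * (Km + [S]) / [S]
Vmax = 93 * (49 + 81) / 81
Vmax = 149.2593 uM/s

149.2593 uM/s


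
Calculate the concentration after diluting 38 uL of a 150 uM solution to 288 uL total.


C2 = C1 * V1 / V2
C2 = 150 * 38 / 288
C2 = 19.7917 uM

19.7917 uM


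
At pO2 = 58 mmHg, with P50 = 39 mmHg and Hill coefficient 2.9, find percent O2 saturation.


Y = pO2^n / (P50^n + pO2^n)
Y = 58^2.9 / (39^2.9 + 58^2.9)
Y = 75.97%

75.97%


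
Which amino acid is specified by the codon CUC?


Standard genetic code lookup.
Codon CUC -> Leu

Leu


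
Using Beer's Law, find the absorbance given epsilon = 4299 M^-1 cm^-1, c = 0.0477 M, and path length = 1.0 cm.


A = epsilon * c * l
A = 4299 * 0.0477 * 1.0
A = 205.0623

205.0623


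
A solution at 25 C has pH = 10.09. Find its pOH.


pOH = 14 - pH
pOH = 14 - 10.09
pOH = 3.91

3.91


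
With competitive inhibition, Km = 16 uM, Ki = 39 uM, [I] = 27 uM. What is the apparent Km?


Km_app = Km * (1 + [I]/Ki)
Km_app = 16 * (1 + 27/39)
Km_app = 27.0769 uM

27.0769 uM


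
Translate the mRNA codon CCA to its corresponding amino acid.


Standard genetic code lookup.
Codon CCA -> Pro

Pro


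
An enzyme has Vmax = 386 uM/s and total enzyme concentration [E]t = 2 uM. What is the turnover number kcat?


kcat = Vmax / [E]t
kcat = 386 / 2
kcat = 193.0 s^-1

193.0 s^-1


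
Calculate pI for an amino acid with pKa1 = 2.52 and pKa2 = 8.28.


pI = (pKa1 + pKa2) / 2
pI = (2.52 + 8.28) / 2
pI = 5.4

5.4


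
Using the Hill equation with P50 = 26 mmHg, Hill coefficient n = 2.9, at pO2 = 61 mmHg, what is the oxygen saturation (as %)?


Y = pO2^n / (P50^n + pO2^n)
Y = 61^2.9 / (26^2.9 + 61^2.9)
Y = 92.22%

92.22%


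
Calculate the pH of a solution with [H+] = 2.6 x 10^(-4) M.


pH = -log10([H+])
pH = -log10(2.6 x 10^(-4))
pH = 3.585

3.585


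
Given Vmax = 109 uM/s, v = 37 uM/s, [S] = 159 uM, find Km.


Km = [S] * (Vmax - v) / v
Km = 159 * (109 - 37) / 37
Km = 309.4054 uM

309.4054 uM


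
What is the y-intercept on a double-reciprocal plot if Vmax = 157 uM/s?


y-intercept = 1/Vmax
= 1/157
= 0.0064 s/uM

0.0064 s/uM


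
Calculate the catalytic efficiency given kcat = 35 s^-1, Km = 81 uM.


Catalytic efficiency = kcat / Km
= 35 / 81
= 0.4321 uM^-1*s^-1

0.4321 uM^-1*s^-1


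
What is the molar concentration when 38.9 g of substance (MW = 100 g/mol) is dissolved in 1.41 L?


C = (mass / MW) / volume
C = (38.9 / 100) / 1.41
C = 0.2759 M

0.2759 M


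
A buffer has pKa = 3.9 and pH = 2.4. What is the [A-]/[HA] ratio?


[A-]/[HA] = 10^(pH - pKa)
= 10^(2.4 - 3.9)
= 0.0316

0.0316
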